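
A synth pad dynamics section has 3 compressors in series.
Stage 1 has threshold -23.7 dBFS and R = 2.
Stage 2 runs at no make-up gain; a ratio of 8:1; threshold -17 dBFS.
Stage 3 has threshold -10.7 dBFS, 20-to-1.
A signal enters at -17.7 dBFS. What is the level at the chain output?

Stage 1: 6 dB above -23.7 dBFS, reduced 2:1 to 3 dB above → -20.7 dBFS.
Stage 2: -20.7 dBFS ≤ -17 dBFS, so stage 2 doesn't engage; output -20.7 dBFS.
Stage 3: -20.7 dBFS is at or below the -10.7 dBFS threshold — no compression; output -20.7 dBFS.

-20.7 dBFS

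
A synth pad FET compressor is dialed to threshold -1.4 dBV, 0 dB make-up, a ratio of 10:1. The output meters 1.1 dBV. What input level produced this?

The compressed level sits 1.1 − (-1.4) = 2.5 dB over threshold.
Undo the ratio: input overshoot = 2.5 × 10 = 25 dB, giving input = 23.6 dBV.

23.6 dBV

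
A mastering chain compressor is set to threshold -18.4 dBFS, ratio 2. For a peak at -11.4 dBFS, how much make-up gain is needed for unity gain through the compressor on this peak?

Without make-up, output = threshold + overshoot/2 = -18.4 + 3.5 = -14.9 dBFS.
Gap to target: 3.5 dB.

3.5 dB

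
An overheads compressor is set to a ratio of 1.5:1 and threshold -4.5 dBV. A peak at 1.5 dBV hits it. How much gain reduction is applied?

1.5 dBV exceeds the threshold by 6 dB.
A 1.5:1 ratio leaves 4 dB of that excess.
Gain reduction = 6 − 4 = 2 dB.

2 dB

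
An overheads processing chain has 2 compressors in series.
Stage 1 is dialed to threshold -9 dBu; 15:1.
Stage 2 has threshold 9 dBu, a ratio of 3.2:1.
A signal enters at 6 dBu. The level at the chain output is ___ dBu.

Stage 1: overshoot 15 dB → 15/15 = 1 dB → -8 dBu.
Stage 2: -8 dBu ≤ 9 dBu, so stage 2 doesn't engage; output -8 dBu.

-8 dBu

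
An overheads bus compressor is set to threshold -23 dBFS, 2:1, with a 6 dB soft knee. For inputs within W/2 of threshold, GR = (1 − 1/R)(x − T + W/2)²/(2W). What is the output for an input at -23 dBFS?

x − T + W/2 = -23 − (-23) + 3 = 3.
GR = (1 − 1/2) × 3² / 12 = 0.5 × 9 / 12 = 0.375 dB.
Output = -23 − 0.375 = -23.375 dBFS.

-23.375 dBFS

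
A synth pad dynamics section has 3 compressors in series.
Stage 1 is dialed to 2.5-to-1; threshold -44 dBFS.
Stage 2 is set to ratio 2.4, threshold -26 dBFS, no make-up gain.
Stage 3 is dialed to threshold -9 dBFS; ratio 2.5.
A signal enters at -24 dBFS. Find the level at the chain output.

-36 dBFS

Stage 1: overshoot 20 dB → 20/2.5 = 8 dB → -36 dBFS.
Stage 2: below threshold (-36 ≤ -26); passes unchanged; output -36 dBFS.
Stage 3: -36 dBFS ≤ -9 dBFS, so stage 3 doesn't engage; output -36 dBFS.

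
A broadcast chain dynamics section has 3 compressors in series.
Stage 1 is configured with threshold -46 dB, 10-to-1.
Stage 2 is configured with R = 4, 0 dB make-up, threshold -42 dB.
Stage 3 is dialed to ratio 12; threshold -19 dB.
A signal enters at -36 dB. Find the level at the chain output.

Stage 1: -36 dB is 10 dB over -46 dB; at 10:1 that becomes 1 dB over, giving -45 dB.
Stage 2: -45 dB is at or below the -42 dB threshold — no compression; output -45 dB.
Stage 3: below threshold (-45 ≤ -19); passes unchanged; output -45 dB.

-45 dB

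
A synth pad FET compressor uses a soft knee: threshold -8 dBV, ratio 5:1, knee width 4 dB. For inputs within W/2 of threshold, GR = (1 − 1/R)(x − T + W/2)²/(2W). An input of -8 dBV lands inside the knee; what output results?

-8.4 dBV

x − T + W/2 = -8 − (-8) + 2 = 2.
GR = (1 − 1/5) × 2² / 8 = 0.8 × 4 / 8 = 0.4 dB.
Output = -8 − 0.4 = -8.4 dBV.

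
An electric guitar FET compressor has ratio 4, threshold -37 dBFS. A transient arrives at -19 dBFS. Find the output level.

-32.5 dBFS

The input is 18 dB above the -37 dBFS threshold.
The 18 dB excess becomes 4.5 dB after 4:1 reduction.
That puts the output at -32.5 dBFS.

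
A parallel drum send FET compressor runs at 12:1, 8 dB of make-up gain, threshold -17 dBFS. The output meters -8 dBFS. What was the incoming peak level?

Before make-up, the level was -8 − 8 = -16 dBFS.
Post-compression overshoot = -16 − (-17) = 1 dB.
Before 12:1 compression the overshoot was 1 × 12 = 12 dB, so input = -17 + 12 = -5 dBFS.

-5 dBFS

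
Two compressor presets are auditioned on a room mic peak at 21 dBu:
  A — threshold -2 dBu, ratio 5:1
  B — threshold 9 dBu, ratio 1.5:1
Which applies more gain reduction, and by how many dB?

A, by 14.4 dB

A: overshoot 23 dB → output overshoot 4.6 dB → GR 18.4 dB.
B: overshoot 12 dB → output overshoot 8 dB → GR 4 dB.
A applies 14.4 dB more gain reduction.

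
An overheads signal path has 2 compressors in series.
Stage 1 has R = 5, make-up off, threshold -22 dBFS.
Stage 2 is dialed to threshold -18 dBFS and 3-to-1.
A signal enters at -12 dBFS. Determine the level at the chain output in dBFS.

Stage 1: -12 dBFS is 10 dB over -22 dBFS; at 5:1 that becomes 2 dB over, giving -20 dBFS.
Stage 2: -20 dBFS is at or below the -18 dBFS threshold — no compression; output -20 dBFS.

-20 dBFS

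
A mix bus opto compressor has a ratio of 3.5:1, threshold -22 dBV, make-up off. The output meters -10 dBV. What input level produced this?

That's 12 dB above the -22 dBV threshold.
Undo the ratio: input overshoot = 12 × 3.5 = 42 dB, giving input = 20 dBV.

20 dBV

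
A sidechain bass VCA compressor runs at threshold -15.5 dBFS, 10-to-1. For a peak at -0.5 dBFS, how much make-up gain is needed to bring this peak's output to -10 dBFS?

Without make-up, output = threshold + overshoot/10 = -15.5 + 1.5 = -14 dBFS.
Gap to target: 4 dB.

4 dB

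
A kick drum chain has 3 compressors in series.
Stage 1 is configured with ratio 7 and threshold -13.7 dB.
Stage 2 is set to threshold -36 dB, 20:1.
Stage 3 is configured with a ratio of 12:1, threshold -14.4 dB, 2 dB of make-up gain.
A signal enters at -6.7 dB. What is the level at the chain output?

Stage 1: overshoot 7 dB → 7/7 = 1 dB → -12.7 dB.
Stage 2: 23.3 dB above -36 dB, reduced 20:1 to 1.165 dB above → -34.835 dB.
Stage 3: below threshold (-34.835 ≤ -14.4); passes unchanged; make-up brings it to -32.835 dB.

-32.835 dB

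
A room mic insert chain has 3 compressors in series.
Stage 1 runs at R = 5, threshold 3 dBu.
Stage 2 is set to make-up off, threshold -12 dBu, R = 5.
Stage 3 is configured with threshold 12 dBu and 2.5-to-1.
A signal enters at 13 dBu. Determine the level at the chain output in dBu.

Stage 1: overshoot 10 dB → 10/5 = 2 dB → 5 dBu.
Stage 2: 5 dBu is 17 dB over -12 dBu; at 5:1 that becomes 3.4 dB over, giving -8.6 dBu.
Stage 3: -8.6 dBu ≤ 12 dBu, so stage 3 doesn't engage; output -8.6 dBu.

-8.6 dBu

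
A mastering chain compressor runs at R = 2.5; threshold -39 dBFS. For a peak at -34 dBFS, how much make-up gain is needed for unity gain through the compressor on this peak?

Without make-up, output = threshold + overshoot/2.5 = -39 + 2 = -37 dBFS.
Gap to target: 3 dB.

3 dB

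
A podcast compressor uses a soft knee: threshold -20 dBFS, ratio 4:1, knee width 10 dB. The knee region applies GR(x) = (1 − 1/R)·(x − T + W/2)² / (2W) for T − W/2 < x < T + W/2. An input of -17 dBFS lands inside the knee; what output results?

x − T + W/2 = -17 − (-20) + 5 = 8.
GR = (1 − 1/4) × 8² / 20 = 0.75 × 64 / 20 = 2.4 dB.
Output = -17 − 2.4 = -19.4 dBFS.

-19.4 dBFS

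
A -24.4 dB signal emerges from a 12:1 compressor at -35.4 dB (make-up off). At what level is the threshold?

Gain reduction = -24.4 − (-35.4) = 11 dB; output overshoot = GR / (R − 1) = 11 / 11 = 1 dB.
Threshold = output − output overshoot = -35.4 − 1 = -36.4 dB.

-36.4 dB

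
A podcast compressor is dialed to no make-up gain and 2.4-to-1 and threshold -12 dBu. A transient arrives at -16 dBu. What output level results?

-16 dBu is 4 dB below the -12 dBu threshold, so no gain reduction is applied.
Output = input = -16 dBu.

-16 dBu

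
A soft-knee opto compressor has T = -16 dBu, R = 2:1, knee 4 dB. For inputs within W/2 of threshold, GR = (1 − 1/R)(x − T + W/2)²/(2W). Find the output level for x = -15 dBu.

-15.5625 dBu

x − T + W/2 = -15 − (-16) + 2 = 3.
GR = (1 − 1/2) × 3² / 8 = 0.5 × 9 / 8 = 0.5625 dB.
Output = -15 − 0.5625 = -15.5625 dBu.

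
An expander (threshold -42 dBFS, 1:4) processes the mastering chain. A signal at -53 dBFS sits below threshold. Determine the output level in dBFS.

Undershoot = (-42) − (-53) = 11 dB.
At 1:4, that expands to 44 dB under threshold.
Output = -42 − 44 = -86 dBFS.

-86 dBFS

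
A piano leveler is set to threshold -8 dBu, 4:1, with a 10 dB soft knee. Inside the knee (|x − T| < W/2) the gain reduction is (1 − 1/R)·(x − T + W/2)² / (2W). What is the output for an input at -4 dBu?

x − T + W/2 = -4 − (-8) + 5 = 9.
GR = (1 − 1/4) × 9² / 20 = 0.75 × 81 / 20 = 3.0375 dB.
Output = -4 − 3.0375 = -7.0375 dBu.

-7.0375 dBu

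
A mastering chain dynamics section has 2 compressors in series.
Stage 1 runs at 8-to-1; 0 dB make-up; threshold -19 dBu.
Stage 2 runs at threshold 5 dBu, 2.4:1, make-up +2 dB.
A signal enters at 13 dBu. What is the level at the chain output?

-13 dBu

Stage 1: 13 dBu is 32 dB over -19 dBu; at 8:1 that becomes 4 dB over, giving -15 dBu.
Stage 2: -15 dBu ≤ 5 dBu, so stage 2 doesn't engage; make-up brings it to -13 dBu.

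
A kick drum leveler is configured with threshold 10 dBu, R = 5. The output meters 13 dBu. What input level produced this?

Post-compression overshoot = 13 − 10 = 3 dB.
Input overshoot = R × output overshoot = 15 dB → input = 10 + 15 = 25 dBu.

25 dBu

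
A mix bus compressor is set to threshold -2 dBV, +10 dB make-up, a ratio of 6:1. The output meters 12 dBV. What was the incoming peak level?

Remove make-up: 12 − 10 = 2 dBV.
The compressed level sits 2 − (-2) = 4 dB over threshold.
Input overshoot = R × output overshoot = 24 dB → input = -2 + 24 = 22 dBV.

22 dBV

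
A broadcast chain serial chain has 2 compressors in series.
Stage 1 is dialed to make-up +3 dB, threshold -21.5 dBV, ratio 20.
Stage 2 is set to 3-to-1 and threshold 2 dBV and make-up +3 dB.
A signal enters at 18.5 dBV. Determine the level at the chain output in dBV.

-13.5 dBV

Stage 1: overshoot 40 dB → 40/20 = 2 dB → -19.5 dBV; +3 dB make-up → -16.5 dBV.
Stage 2: -16.5 dBV ≤ 2 dBV, so stage 2 doesn't engage; make-up brings it to -13.5 dBV.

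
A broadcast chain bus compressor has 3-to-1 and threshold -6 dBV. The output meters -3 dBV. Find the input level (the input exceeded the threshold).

Post-compression overshoot = -3 − (-6) = 3 dB.
Undo the ratio: input overshoot = 3 × 3 = 9 dB, giving input = 3 dBV.

3 dBV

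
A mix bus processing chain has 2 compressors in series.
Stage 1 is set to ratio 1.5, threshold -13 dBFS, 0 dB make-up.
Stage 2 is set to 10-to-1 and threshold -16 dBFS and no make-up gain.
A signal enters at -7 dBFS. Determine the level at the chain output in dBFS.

Stage 1: -7 dBFS is 6 dB over -13 dBFS; at 1.5:1 that becomes 4 dB over, giving -9 dBFS.
Stage 2: -9 dBFS is 7 dB over -16 dBFS; at 10:1 that becomes 0.7 dB over, giving -15.3 dBFS.

-15.3 dBFS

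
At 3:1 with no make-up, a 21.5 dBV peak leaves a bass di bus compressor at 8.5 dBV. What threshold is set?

Gain reduction = 21.5 − 8.5 = 13 dB; output overshoot = GR / (R − 1) = 13 / 2 = 6.5 dB.
Threshold = output − output overshoot = 8.5 − 6.5 = 2 dBV.

2 dBV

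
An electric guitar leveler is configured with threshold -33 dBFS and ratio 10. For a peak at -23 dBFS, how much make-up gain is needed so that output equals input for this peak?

9 dB

Overshoot 10 dB → 10/10 = 1 dB after compression, so the compressed level is -33 + 1 = -32 dBFS.
Make-up = target − compressed = -23 − (-32) = 9 dB.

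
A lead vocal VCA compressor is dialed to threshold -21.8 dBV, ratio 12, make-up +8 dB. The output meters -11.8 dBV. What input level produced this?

Stripping the +8 dB make-up gives -19.8 dBV at the gain stage.
Post-compression overshoot = -19.8 − (-21.8) = 2 dB.
Input overshoot = R × output overshoot = 24 dB → input = -21.8 + 24 = 2.2 dBV.

2.2 dBV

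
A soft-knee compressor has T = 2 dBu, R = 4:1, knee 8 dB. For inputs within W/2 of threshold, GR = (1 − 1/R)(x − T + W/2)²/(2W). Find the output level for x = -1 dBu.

-1.046875 dBu

x − T + W/2 = -1 − 2 + 4 = 1.
GR = (1 − 1/4) × 1² / 16 = 0.75 × 1 / 16 = 0.046875 dB.
Output = -1 − 0.046875 = -1.046875 dBu.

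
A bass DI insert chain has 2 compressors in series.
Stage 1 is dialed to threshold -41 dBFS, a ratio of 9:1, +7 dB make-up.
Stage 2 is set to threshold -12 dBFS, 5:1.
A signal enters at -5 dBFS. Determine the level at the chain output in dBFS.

Stage 1: 36 dB above -41 dBFS, reduced 9:1 to 4 dB above → -37 dBFS; +7 dB make-up → -30 dBFS.
Stage 2: -30 dBFS ≤ -12 dBFS, so stage 2 doesn't engage; output -30 dBFS.

-30 dBFS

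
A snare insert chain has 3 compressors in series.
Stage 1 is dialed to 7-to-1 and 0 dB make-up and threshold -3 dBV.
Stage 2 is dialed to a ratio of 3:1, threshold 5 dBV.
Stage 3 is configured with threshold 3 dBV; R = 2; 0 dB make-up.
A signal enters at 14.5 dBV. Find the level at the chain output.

-0.5 dBV

Stage 1: 17.5 dB above -3 dBV, reduced 7:1 to 2.5 dB above → -0.5 dBV.
Stage 2: below threshold (-0.5 ≤ 5); passes unchanged; output -0.5 dBV.
Stage 3: below threshold (-0.5 ≤ 3); passes unchanged; output -0.5 dBV.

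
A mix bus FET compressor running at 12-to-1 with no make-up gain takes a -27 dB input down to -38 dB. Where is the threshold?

-39 dB

Gain reduction = -27 − (-38) = 11 dB; output overshoot = GR / (R − 1) = 11 / 11 = 1 dB.
Threshold = output − output overshoot = -38 − 1 = -39 dB.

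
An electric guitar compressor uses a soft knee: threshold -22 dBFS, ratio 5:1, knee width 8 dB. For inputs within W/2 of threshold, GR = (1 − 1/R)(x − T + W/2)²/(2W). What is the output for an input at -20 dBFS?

x − T + W/2 = -20 − (-22) + 4 = 6.
GR = (1 − 1/5) × 6² / 16 = 0.8 × 36 / 16 = 1.8 dB.
Output = -20 − 1.8 = -21.8 dBFS.

-21.8 dBFS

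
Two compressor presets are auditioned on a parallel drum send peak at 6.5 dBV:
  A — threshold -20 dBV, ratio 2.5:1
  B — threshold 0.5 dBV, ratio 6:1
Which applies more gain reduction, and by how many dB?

A: overshoot 26.5 dB → output overshoot 10.6 dB → GR 15.9 dB.
B: overshoot 6 dB → output overshoot 1 dB → GR 5 dB.
A applies 10.9 dB more gain reduction.

A, by 10.9 dB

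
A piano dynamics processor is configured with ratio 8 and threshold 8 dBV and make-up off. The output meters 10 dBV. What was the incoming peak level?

24 dBV

Post-compression overshoot = 10 − 8 = 2 dB.
Before 8:1 compression the overshoot was 2 × 8 = 16 dB, so input = 8 + 16 = 24 dBV.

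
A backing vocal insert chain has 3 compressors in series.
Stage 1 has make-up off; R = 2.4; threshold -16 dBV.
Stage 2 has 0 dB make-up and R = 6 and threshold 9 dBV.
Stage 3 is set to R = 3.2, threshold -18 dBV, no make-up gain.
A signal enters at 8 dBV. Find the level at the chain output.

Stage 1: 8 dBV is 24 dB over -16 dBV; at 2.4:1 that becomes 10 dB over, giving -6 dBV.
Stage 2: -6 dBV ≤ 9 dBV, so stage 2 doesn't engage; output -6 dBV.
Stage 3: overshoot 12 dB → 12/3.2 = 3.75 dB → -14.25 dBV.

-14.25 dBV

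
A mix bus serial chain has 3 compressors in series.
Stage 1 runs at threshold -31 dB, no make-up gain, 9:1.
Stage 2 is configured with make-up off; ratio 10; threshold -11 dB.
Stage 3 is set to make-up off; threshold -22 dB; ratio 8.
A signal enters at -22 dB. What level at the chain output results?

Stage 1: overshoot 9 dB → 9/9 = 1 dB → -30 dB.
Stage 2: below threshold (-30 ≤ -11); passes unchanged; output -30 dB.
Stage 3: below threshold (-30 ≤ -22); passes unchanged; output -30 dB.

-30 dB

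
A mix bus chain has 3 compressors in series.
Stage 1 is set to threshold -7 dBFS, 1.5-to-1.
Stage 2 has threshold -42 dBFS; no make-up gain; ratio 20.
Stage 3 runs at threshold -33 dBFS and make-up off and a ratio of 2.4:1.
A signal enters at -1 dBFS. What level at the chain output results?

Stage 1: 6 dB above -7 dBFS, reduced 1.5:1 to 4 dB above → -3 dBFS.
Stage 2: -3 dBFS is 39 dB over -42 dBFS; at 20:1 that becomes 1.95 dB over, giving -40.05 dBFS.
Stage 3: below threshold (-40.05 ≤ -33); passes unchanged; output -40.05 dBFS.

-40.05 dBFS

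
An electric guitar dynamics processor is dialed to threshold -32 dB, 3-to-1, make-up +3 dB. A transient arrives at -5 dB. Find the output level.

-5 dB sits 27 dB over threshold.
3:1 compression reduces that to 27/3 = 9 dB over.
That puts the output at -23 dB; make-up adds 3 dB, giving -20 dB.

-20 dB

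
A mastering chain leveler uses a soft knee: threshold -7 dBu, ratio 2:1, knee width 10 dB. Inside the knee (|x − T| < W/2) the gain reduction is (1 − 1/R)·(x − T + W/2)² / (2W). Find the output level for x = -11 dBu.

-11.025 dBu

x − T + W/2 = -11 − (-7) + 5 = 1.
GR = (1 − 1/2) × 1² / 20 = 0.5 × 1 / 20 = 0.025 dB.
Output = -11 − 0.025 = -11.025 dBu.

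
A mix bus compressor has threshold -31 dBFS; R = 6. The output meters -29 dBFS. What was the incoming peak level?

-19 dBFS

That's 2 dB above the -31 dBFS threshold.
Undo the ratio: input overshoot = 2 × 6 = 12 dB, giving input = -19 dBFS.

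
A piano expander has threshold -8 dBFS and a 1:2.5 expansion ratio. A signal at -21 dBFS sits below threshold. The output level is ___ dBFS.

Below threshold, a 1:2.5 expander applies gain = (2.5−1)×(T − x) of attenuation.
(2.5−1) × 13 = 19.5 dB, so output = -21 − 19.5 = -40.5 dBFS.

-40.5 dBFS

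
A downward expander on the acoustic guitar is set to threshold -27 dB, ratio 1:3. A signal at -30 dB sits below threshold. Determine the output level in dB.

The input is 3 dB below the -27 dB threshold.
A 1:3 expander multiplies undershoot by 3: 3 × 3 = 9 dB below threshold.
Output = -27 − 9 = -36 dB.

-36 dB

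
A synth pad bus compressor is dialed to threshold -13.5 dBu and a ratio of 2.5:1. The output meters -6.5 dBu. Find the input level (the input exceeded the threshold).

4 dBu

That's 7 dB above the -13.5 dBu threshold.
Undo the ratio: input overshoot = 7 × 2.5 = 17.5 dB, giving input = 4 dBu.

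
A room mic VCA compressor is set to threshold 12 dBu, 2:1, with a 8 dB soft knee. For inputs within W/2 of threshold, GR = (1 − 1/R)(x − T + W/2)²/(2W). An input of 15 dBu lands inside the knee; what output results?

13.46875 dBu

x − T + W/2 = 15 − 12 + 4 = 7.
GR = (1 − 1/2) × 7² / 16 = 0.5 × 49 / 16 = 1.53125 dB.
Output = 15 − 1.53125 = 13.46875 dBu.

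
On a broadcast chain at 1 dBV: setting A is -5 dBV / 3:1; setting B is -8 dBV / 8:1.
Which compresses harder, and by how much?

B, by 3.875 dB

A: GR = 6 − 6/3 = 4 dB.
B: GR = 9 − 9/8 = 7.875 dB.
B applies 3.875 dB more gain reduction.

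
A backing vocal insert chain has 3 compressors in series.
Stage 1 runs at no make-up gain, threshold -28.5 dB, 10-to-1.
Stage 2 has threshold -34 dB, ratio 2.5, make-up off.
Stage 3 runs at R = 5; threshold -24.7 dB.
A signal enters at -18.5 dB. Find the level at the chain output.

Stage 1: 10 dB above -28.5 dB, reduced 10:1 to 1 dB above → -27.5 dB.
Stage 2: 6.5 dB above -34 dB, reduced 2.5:1 to 2.6 dB above → -31.4 dB.
Stage 3: -31.4 dB is at or below the -24.7 dB threshold — no compression; output -31.4 dB.

-31.4 dB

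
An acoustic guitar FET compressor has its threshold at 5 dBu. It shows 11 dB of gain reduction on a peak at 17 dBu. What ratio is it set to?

Input overshoot = 17 − 5 = 12 dB.
Output overshoot = 12 − 11 = 1 dB.
Ratio = input overshoot / output overshoot = 12 / 1 = 12.

12:1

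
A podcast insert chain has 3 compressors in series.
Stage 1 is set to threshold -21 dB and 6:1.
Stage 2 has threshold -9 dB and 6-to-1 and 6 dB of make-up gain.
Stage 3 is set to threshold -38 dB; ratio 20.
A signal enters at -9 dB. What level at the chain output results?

Stage 1: overshoot 12 dB → 12/6 = 2 dB → -19 dB.
Stage 2: -19 dB ≤ -9 dB, so stage 2 doesn't engage; make-up brings it to -13 dB.
Stage 3: 25 dB above -38 dB, reduced 20:1 to 1.25 dB above → -36.75 dB.

-36.75 dB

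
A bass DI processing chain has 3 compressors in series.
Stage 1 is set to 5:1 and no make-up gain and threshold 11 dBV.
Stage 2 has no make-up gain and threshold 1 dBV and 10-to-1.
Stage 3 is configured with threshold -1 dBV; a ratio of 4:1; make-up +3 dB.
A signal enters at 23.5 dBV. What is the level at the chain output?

Stage 1: 12.5 dB above 11 dBV, reduced 5:1 to 2.5 dB above → 13.5 dBV.
Stage 2: overshoot 12.5 dB → 12.5/10 = 1.25 dB → 2.25 dBV.
Stage 3: 2.25 dBV is 3.25 dB over -1 dBV; at 4:1 that becomes 0.8125 dB over, giving -0.1875 dBV; +3 dB make-up → 2.8125 dBV.

2.8125 dBV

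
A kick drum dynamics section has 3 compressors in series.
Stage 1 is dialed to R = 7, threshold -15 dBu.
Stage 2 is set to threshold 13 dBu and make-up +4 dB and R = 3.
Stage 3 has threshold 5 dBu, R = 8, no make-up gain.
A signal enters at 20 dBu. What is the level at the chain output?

-6 dBu

Stage 1: 35 dB above -15 dBu, reduced 7:1 to 5 dB above → -10 dBu.
Stage 2: below threshold (-10 ≤ 13); passes unchanged; make-up brings it to -6 dBu.
Stage 3: -6 dBu ≤ 5 dBu, so stage 3 doesn't engage; output -6 dBu.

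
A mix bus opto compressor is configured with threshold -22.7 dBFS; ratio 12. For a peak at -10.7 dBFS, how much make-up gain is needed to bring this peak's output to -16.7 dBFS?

5 dB

Without make-up, output = threshold + overshoot/12 = -22.7 + 1 = -21.7 dBFS.
Gap to target: 5 dB.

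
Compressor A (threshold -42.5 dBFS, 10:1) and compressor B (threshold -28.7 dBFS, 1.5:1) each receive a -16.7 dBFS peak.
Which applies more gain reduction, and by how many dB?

A, by 19.22 dB

A: GR = 25.8 − 25.8/10 = 23.22 dB.
B: GR = 12 − 12/1.5 = 4 dB.
A applies 19.22 dB more gain reduction.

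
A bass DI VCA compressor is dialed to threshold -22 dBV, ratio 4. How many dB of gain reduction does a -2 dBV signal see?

Overshoot = -2 − (-22) = 20 dB.
After 4:1 compression the overshoot becomes 20/4 = 5 dB.
Gain reduction = 20 − 5 = 15 dB.

15 dB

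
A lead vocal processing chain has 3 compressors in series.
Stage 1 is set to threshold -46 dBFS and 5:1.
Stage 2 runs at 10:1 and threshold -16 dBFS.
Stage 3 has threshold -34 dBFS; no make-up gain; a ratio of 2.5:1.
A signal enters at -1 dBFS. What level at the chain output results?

-37 dBFS

Stage 1: 45 dB above -46 dBFS, reduced 5:1 to 9 dB above → -37 dBFS.
Stage 2: -37 dBFS is at or below the -16 dBFS threshold — no compression; output -37 dBFS.
Stage 3: -37 dBFS is at or below the -34 dBFS threshold — no compression; output -37 dBFS.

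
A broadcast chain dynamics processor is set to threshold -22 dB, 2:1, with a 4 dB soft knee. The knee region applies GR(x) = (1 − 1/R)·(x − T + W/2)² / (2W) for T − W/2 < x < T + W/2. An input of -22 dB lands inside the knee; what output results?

x − T + W/2 = -22 − (-22) + 2 = 2.
GR = (1 − 1/2) × 2² / 8 = 0.5 × 4 / 8 = 0.25 dB.
Output = -22 − 0.25 = -22.25 dB.

-22.25 dB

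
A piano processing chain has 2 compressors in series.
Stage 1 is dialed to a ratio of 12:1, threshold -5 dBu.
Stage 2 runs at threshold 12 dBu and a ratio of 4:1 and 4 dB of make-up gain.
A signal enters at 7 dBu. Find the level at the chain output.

Stage 1: 12 dB above -5 dBu, reduced 12:1 to 1 dB above → -4 dBu.
Stage 2: -4 dBu is at or below the 12 dBu threshold — no compression; make-up brings it to 0 dBu.

0 dBu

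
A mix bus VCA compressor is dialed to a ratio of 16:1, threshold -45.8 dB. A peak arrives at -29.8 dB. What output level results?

-44.8 dB

The input is 16 dB above the -45.8 dB threshold.
At 16:1 the overshoot is divided by 16, leaving 1 dB above threshold.
Output = -45.8 + 1 = -44.8 dB.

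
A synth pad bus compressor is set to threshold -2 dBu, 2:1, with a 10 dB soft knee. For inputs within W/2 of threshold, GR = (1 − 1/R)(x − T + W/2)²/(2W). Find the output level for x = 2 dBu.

-0.025 dBu

x − T + W/2 = 2 − (-2) + 5 = 9.
GR = (1 − 1/2) × 9² / 20 = 0.5 × 81 / 20 = 2.025 dB.
Output = 2 − 2.025 = -0.025 dBu.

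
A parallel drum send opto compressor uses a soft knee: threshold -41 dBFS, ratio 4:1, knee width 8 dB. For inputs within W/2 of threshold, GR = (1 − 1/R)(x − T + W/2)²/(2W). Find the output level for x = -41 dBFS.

x − T + W/2 = -41 − (-41) + 4 = 4.
GR = (1 − 1/4) × 4² / 16 = 0.75 × 16 / 16 = 0.75 dB.
Output = -41 − 0.75 = -41.75 dBFS.

-41.75 dBFS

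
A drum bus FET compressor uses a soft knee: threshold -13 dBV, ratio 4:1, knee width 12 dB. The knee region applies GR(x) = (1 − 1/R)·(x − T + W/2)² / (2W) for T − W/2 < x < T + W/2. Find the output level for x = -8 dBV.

-11.78125 dBV

x − T + W/2 = -8 − (-13) + 6 = 11.
GR = (1 − 1/4) × 11² / 24 = 0.75 × 121 / 24 = 3.78125 dB.
Output = -8 − 3.78125 = -11.78125 dBV.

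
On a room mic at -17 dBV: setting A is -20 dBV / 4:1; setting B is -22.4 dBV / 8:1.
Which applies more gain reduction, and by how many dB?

A: GR = 3 − 3/4 = 2.25 dB.
B: GR = 5.4 − 5.4/8 = 4.725 dB.
B reduces 2.475 dB more.

B, by 2.475 dB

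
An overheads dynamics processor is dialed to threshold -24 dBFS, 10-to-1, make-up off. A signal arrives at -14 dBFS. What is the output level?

-23 dBFS

-14 dBFS sits 10 dB over threshold.
10:1 compression reduces that to 10/10 = 1 dB over.
Output = -24 + 1 = -23 dBFS.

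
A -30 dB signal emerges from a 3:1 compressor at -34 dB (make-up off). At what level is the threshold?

Gain reduction = -30 − (-34) = 4 dB; output overshoot = GR / (R − 1) = 4 / 2 = 2 dB.
Threshold = output − output overshoot = -34 − 2 = -36 dB.

-36 dB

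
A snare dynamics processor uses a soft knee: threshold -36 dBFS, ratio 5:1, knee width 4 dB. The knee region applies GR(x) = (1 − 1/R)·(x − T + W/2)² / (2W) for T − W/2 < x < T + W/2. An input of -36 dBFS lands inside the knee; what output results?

x − T + W/2 = -36 − (-36) + 2 = 2.
GR = (1 − 1/5) × 2² / 8 = 0.8 × 4 / 8 = 0.4 dB.
Output = -36 − 0.4 = -36.4 dBFS.

-36.4 dBFS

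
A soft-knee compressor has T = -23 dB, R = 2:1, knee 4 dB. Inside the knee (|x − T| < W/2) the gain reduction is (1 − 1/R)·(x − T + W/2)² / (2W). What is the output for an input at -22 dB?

-22.5625 dB

x − T + W/2 = -22 − (-23) + 2 = 3.
GR = (1 − 1/2) × 3² / 8 = 0.5 × 9 / 8 = 0.5625 dB.
Output = -22 − 0.5625 = -22.5625 dB.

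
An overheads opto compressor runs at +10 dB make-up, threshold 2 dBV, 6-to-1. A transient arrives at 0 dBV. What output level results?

10 dBV

0 dBV is 2 dB below the 2 dBV threshold, so no gain reduction is applied.
Make-up gain adds 10 dB: 0 + 10 = 10 dBV.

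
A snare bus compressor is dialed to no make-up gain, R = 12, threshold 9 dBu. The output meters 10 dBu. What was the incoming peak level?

The compressed level sits 10 − 9 = 1 dB over threshold.
Input overshoot = R × output overshoot = 12 dB → input = 9 + 12 = 21 dBu.

21 dBu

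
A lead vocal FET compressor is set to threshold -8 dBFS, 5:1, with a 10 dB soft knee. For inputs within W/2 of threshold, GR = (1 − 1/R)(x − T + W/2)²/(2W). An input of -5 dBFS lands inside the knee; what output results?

-7.56 dBFS

x − T + W/2 = -5 − (-8) + 5 = 8.
GR = (1 − 1/5) × 8² / 20 = 0.8 × 64 / 20 = 2.56 dB.
Output = -5 − 2.56 = -7.56 dBFS.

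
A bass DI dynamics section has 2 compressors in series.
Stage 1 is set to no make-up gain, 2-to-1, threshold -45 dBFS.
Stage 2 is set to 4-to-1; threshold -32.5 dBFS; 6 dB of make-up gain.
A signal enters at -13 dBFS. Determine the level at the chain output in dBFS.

Stage 1: -13 dBFS is 32 dB over -45 dBFS; at 2:1 that becomes 16 dB over, giving -29 dBFS.
Stage 2: overshoot 3.5 dB → 3.5/4 = 0.875 dB → -31.625 dBFS; +6 dB make-up → -25.625 dBFS.

-25.625 dBFS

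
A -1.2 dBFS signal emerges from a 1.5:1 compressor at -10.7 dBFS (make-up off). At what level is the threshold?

Gain reduction = -1.2 − (-10.7) = 9.5 dB; output overshoot = GR / (R − 1) = 9.5 / 0.5 = 19 dB.
Threshold = output − output overshoot = -10.7 − 19 = -29.7 dBFS.

-29.7 dBFS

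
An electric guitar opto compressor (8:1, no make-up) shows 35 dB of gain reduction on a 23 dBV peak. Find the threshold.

Input is 40 dB above T (since output overshoot × R = input overshoot: (-12 − T)·8 = 23 − T gives T = -17 dBV).
Check: -17 + (23 − (-17))/8 = -17 + 5 = -12 dBV. ✓

-17 dBV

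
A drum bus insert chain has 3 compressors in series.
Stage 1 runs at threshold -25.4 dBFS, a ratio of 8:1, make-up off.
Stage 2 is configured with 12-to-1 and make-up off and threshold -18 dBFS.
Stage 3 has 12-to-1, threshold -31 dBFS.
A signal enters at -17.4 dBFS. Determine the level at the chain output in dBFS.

-30.45 dBFS

Stage 1: -17.4 dBFS is 8 dB over -25.4 dBFS; at 8:1 that becomes 1 dB over, giving -24.4 dBFS.
Stage 2: below threshold (-24.4 ≤ -18); passes unchanged; output -24.4 dBFS.
Stage 3: 6.6 dB above -31 dBFS, reduced 12:1 to 0.55 dB above → -30.45 dBFS.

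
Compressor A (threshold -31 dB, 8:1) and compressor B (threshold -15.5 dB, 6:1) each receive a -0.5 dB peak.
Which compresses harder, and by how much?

A, by 14.1875 dB

A: 30.5 dB over, compressed to 3.8125 dB over, so 26.6875 dB of GR.
B: 15 dB over, compressed to 2.5 dB over, so 12.5 dB of GR.
A reduces 14.1875 dB more.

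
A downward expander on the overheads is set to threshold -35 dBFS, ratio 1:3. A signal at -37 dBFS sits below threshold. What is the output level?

-41 dBFS

Below threshold, a 1:3 expander applies gain = (3−1)×(T − x) of attenuation.
(3−1) × 2 = 4 dB, so output = -37 − 4 = -41 dBFS.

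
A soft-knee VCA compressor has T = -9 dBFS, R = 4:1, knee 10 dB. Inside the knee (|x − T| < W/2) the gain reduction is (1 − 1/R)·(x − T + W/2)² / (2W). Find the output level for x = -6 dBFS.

x − T + W/2 = -6 − (-9) + 5 = 8.
GR = (1 − 1/4) × 8² / 20 = 0.75 × 64 / 20 = 2.4 dB.
Output = -6 − 2.4 = -8.4 dBFS.

-8.4 dBFS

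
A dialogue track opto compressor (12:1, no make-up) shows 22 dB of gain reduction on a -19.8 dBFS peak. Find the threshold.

Let T be the threshold. Output overshoot = (input overshoot)/R, so -41.8 − T = (-19.8 − T)/12.
12·(-41.8 − T) = -19.8 − T → 11·T = -501.6 − (-19.8) = -481.8.
T = -481.8/11 = -43.8 dBFS.

-43.8 dBFS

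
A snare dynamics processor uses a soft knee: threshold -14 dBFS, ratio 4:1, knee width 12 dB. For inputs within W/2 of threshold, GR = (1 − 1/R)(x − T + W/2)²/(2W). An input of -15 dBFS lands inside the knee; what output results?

-15.78125 dBFS

x − T + W/2 = -15 − (-14) + 6 = 5.
GR = (1 − 1/4) × 5² / 24 = 0.75 × 25 / 24 = 0.78125 dB.
Output = -15 − 0.78125 = -15.78125 dBFS.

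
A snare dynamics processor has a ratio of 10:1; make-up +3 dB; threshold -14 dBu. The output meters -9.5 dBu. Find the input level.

Stripping the +3 dB make-up gives -12.5 dBu at the gain stage.
That's 1.5 dB above the -14 dBu threshold.
Undo the ratio: input overshoot = 1.5 × 10 = 15 dB, giving input = 1 dBu.

1 dBu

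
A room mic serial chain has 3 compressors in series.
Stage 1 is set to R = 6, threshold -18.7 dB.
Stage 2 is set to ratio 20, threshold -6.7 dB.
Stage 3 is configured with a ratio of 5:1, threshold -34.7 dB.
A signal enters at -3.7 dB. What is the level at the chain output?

-31 dB

Stage 1: 15 dB above -18.7 dB, reduced 6:1 to 2.5 dB above → -16.2 dB.
Stage 2: below threshold (-16.2 ≤ -6.7); passes unchanged; output -16.2 dB.
Stage 3: overshoot 18.5 dB → 18.5/5 = 3.7 dB → -31 dB.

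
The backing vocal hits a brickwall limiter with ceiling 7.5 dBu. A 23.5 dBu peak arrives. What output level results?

7.5 dBu

A brickwall limiter is an ∞:1 compressor: any input above the ceiling is clamped to 7.5 dBu.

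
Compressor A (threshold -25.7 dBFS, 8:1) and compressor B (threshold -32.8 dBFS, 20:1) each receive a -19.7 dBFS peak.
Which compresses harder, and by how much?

A: 6 dB over, compressed to 0.75 dB over, so 5.25 dB of GR.
B: 13.1 dB over, compressed to 0.655 dB over, so 12.445 dB of GR.
B reduces 7.195 dB more.

B, by 7.195 dB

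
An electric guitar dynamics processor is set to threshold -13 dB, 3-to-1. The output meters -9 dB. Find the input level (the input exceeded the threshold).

That's 4 dB above the -13 dB threshold.
Before 3:1 compression the overshoot was 4 × 3 = 12 dB, so input = -13 + 12 = -1 dB.

-1 dB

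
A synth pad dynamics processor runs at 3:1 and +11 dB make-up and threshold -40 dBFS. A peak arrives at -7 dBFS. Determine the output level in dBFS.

-7 dBFS sits 33 dB over threshold.
At 3:1 the overshoot is divided by 3, leaving 11 dB above threshold.
Output = -40 + 11 = -29 dBFS; make-up adds 11 dB, giving -18 dBFS.

-18 dBFS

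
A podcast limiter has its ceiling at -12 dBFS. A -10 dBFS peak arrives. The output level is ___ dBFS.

-12 dBFS

The limiter clamps the peak to its -12 dBFS ceiling.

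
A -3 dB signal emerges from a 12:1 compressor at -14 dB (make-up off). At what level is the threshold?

Input is 12 dB above T (since output overshoot × R = input overshoot: (-14 − T)·12 = -3 − T gives T = -15 dB).
Check: -15 + (-3 − (-15))/12 = -15 + 1 = -14 dB. ✓

-15 dB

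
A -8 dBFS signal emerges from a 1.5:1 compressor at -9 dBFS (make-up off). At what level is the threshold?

-11 dBFS

Let T be the threshold. Output overshoot = (input overshoot)/R, so -9 − T = (-8 − T)/1.5.
1.5·(-9 − T) = -8 − T → 0.5·T = -13.5 − (-8) = -5.5.
T = -5.5/0.5 = -11 dBFS.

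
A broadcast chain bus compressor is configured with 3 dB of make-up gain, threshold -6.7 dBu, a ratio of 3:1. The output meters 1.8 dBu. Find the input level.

9.8 dBu

Stripping the +3 dB make-up gives -1.2 dBu at the gain stage.
Post-compression overshoot = -1.2 − (-6.7) = 5.5 dB.
Input overshoot = R × output overshoot = 16.5 dB → input = -6.7 + 16.5 = 9.8 dBu.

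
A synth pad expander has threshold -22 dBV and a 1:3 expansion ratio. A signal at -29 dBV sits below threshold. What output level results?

Undershoot = (-22) − (-29) = 7 dB.
At 1:3, that expands to 21 dB under threshold.
Output = -22 − 21 = -43 dBV.

-43 dBV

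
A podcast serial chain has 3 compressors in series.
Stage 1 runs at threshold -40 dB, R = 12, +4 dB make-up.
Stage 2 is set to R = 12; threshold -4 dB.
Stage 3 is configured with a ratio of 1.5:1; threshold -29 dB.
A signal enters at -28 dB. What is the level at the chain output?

Stage 1: overshoot 12 dB → 12/12 = 1 dB → -39 dB; +4 dB make-up → -35 dB.
Stage 2: -35 dB is at or below the -4 dB threshold — no compression; output -35 dB.
Stage 3: -35 dB is at or below the -29 dB threshold — no compression; output -35 dB.

-35 dB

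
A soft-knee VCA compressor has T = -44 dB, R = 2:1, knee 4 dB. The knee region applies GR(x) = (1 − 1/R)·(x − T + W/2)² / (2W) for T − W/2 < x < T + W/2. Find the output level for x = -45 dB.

x − T + W/2 = -45 − (-44) + 2 = 1.
GR = (1 − 1/2) × 1² / 8 = 0.5 × 1 / 8 = 0.0625 dB.
Output = -45 − 0.0625 = -45.0625 dB.

-45.0625 dB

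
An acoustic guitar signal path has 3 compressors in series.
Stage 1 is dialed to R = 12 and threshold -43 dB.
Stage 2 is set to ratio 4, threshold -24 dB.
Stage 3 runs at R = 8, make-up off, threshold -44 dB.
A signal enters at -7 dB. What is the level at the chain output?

-43.5 dB

Stage 1: -7 dB is 36 dB over -43 dB; at 12:1 that becomes 3 dB over, giving -40 dB.
Stage 2: below threshold (-40 ≤ -24); passes unchanged; output -40 dB.
Stage 3: 4 dB above -44 dB, reduced 8:1 to 0.5 dB above → -43.5 dB.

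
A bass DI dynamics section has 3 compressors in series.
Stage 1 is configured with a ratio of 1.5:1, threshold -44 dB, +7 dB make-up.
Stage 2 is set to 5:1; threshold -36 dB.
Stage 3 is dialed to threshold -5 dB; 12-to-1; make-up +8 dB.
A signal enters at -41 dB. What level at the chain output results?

-27.8 dB

Stage 1: -41 dB is 3 dB over -44 dB; at 1.5:1 that becomes 2 dB over, giving -42 dB; +7 dB make-up → -35 dB.
Stage 2: 1 dB above -36 dB, reduced 5:1 to 0.2 dB above → -35.8 dB.
Stage 3: -35.8 dB ≤ -5 dB, so stage 3 doesn't engage; make-up brings it to -27.8 dB.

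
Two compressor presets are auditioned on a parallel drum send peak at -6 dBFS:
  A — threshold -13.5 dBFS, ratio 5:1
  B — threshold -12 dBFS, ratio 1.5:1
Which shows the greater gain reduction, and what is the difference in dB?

A: 7.5 dB over, compressed to 1.5 dB over, so 6 dB of GR.
B: 6 dB over, compressed to 4 dB over, so 2 dB of GR.
Difference: 4 dB in favour of A.

A, by 4 dB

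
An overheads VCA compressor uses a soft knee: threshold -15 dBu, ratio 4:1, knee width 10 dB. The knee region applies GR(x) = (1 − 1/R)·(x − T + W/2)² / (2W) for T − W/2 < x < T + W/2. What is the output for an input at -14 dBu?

-15.35 dBu

x − T + W/2 = -14 − (-15) + 5 = 6.
GR = (1 − 1/4) × 6² / 20 = 0.75 × 36 / 20 = 1.35 dB.
Output = -14 − 1.35 = -15.35 dBu.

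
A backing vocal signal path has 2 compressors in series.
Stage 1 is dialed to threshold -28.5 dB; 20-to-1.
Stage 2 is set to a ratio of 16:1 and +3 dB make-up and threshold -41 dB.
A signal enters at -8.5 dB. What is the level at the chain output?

Stage 1: 20 dB above -28.5 dB, reduced 20:1 to 1 dB above → -27.5 dB.
Stage 2: -27.5 dB is 13.5 dB over -41 dB; at 16:1 that becomes 0.84375 dB over, giving -40.15625 dB; +3 dB make-up → -37.15625 dB.

-37.15625 dB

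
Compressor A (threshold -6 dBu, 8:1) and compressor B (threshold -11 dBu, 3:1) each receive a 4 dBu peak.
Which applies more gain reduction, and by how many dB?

B, by 1.25 dB

A: GR = 10 − 10/8 = 8.75 dB.
B: GR = 15 − 15/3 = 10 dB.
B reduces 1.25 dB more.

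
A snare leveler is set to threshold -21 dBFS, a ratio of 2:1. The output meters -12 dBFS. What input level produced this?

-3 dBFS

Post-compression overshoot = -12 − (-21) = 9 dB.
Input overshoot = R × output overshoot = 18 dB → input = -21 + 18 = -3 dBFS.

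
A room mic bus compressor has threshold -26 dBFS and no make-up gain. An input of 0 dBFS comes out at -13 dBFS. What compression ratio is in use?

2:1

Input overshoot = 0 − (-26) = 26 dB; output overshoot = -13 − (-26) = 13 dB.
Ratio = 26 / 13 = 2.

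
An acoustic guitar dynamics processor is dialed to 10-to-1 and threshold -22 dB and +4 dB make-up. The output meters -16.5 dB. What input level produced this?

Remove make-up: -16.5 − 4 = -20.5 dB.
The compressed level sits -20.5 − (-22) = 1.5 dB over threshold.
Input overshoot = R × output overshoot = 15 dB → input = -22 + 15 = -7 dB.

-7 dB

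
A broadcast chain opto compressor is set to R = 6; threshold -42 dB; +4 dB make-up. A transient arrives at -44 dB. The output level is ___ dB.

-44 dB is 2 dB below the -42 dB threshold, so no gain reduction is applied.
Make-up gain adds 4 dB: -44 + 4 = -40 dB.

-40 dB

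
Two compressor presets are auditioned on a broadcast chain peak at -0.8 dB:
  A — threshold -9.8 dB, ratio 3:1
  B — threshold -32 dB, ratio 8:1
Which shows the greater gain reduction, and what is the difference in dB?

B, by 21.3 dB

A: GR = 9 − 9/3 = 6 dB.
B: GR = 31.2 − 31.2/8 = 27.3 dB.
B reduces 21.3 dB more.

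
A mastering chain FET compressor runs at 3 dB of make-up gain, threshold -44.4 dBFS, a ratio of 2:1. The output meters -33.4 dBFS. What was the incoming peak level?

Before make-up, the level was -33.4 − 3 = -36.4 dBFS.
That's 8 dB above the -44.4 dBFS threshold.
Undo the ratio: input overshoot = 8 × 2 = 16 dB, giving input = -28.4 dBFS.

-28.4 dBFS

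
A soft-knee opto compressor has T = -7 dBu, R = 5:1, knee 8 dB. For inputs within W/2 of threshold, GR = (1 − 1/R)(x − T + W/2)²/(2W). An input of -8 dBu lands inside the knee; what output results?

x − T + W/2 = -8 − (-7) + 4 = 3.
GR = (1 − 1/5) × 3² / 16 = 0.8 × 9 / 16 = 0.45 dB.
Output = -8 − 0.45 = -8.45 dBu.

-8.45 dBu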